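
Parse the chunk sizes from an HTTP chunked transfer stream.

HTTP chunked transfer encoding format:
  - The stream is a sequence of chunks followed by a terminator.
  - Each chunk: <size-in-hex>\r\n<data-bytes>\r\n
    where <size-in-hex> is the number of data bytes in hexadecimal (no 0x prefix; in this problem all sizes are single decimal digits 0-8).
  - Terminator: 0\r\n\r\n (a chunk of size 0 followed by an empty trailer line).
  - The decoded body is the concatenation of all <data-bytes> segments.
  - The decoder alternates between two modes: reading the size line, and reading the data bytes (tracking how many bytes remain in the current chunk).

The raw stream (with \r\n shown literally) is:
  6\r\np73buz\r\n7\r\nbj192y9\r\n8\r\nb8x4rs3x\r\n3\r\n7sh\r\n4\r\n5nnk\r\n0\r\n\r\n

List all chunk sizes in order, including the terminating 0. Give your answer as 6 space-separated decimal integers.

Answer: 6 7 8 3 4 0

Derivation:
Chunk 1: stream[0..1]='6' size=0x6=6, data at stream[3..9]='p73buz' -> body[0..6], body so far='p73buz'
Chunk 2: stream[11..12]='7' size=0x7=7, data at stream[14..21]='bj192y9' -> body[6..13], body so far='p73buzbj192y9'
Chunk 3: stream[23..24]='8' size=0x8=8, data at stream[26..34]='b8x4rs3x' -> body[13..21], body so far='p73buzbj192y9b8x4rs3x'
Chunk 4: stream[36..37]='3' size=0x3=3, data at stream[39..42]='7sh' -> body[21..24], body so far='p73buzbj192y9b8x4rs3x7sh'
Chunk 5: stream[44..45]='4' size=0x4=4, data at stream[47..51]='5nnk' -> body[24..28], body so far='p73buzbj192y9b8x4rs3x7sh5nnk'
Chunk 6: stream[53..54]='0' size=0 (terminator). Final body='p73buzbj192y9b8x4rs3x7sh5nnk' (28 bytes)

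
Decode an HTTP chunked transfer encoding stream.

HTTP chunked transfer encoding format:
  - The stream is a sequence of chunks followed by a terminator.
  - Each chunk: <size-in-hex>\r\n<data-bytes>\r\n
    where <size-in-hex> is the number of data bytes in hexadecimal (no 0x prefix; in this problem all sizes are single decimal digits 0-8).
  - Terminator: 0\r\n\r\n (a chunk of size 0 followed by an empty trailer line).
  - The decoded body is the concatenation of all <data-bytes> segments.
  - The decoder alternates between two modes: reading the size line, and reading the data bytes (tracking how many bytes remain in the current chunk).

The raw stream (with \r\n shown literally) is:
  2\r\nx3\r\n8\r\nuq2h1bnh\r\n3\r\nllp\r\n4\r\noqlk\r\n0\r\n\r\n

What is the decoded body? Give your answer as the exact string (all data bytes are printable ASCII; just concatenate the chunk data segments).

Answer: x3uq2h1bnhllpoqlk

Derivation:
Chunk 1: stream[0..1]='2' size=0x2=2, data at stream[3..5]='x3' -> body[0..2], body so far='x3'
Chunk 2: stream[7..8]='8' size=0x8=8, data at stream[10..18]='uq2h1bnh' -> body[2..10], body so far='x3uq2h1bnh'
Chunk 3: stream[20..21]='3' size=0x3=3, data at stream[23..26]='llp' -> body[10..13], body so far='x3uq2h1bnhllp'
Chunk 4: stream[28..29]='4' size=0x4=4, data at stream[31..35]='oqlk' -> body[13..17], body so far='x3uq2h1bnhllpoqlk'
Chunk 5: stream[37..38]='0' size=0 (terminator). Final body='x3uq2h1bnhllpoqlk' (17 bytes)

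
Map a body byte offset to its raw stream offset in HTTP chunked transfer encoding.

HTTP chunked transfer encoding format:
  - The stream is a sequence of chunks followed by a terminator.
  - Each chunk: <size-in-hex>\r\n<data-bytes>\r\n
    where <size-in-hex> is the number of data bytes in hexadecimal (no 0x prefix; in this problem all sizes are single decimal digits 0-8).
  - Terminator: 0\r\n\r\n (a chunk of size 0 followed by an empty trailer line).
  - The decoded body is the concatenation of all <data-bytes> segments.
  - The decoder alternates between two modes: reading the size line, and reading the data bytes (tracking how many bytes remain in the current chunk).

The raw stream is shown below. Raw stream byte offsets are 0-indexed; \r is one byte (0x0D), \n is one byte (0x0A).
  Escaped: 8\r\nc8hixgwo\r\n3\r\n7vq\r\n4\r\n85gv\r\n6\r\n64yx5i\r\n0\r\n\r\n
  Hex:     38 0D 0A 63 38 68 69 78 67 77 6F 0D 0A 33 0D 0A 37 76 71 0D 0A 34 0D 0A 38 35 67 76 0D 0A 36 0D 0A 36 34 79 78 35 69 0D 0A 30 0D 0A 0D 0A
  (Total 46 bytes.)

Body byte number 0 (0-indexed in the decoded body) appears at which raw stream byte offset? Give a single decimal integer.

Answer: 3

Derivation:
Chunk 1: stream[0..1]='8' size=0x8=8, data at stream[3..11]='c8hixgwo' -> body[0..8], body so far='c8hixgwo'
Chunk 2: stream[13..14]='3' size=0x3=3, data at stream[16..19]='7vq' -> body[8..11], body so far='c8hixgwo7vq'
Chunk 3: stream[21..22]='4' size=0x4=4, data at stream[24..28]='85gv' -> body[11..15], body so far='c8hixgwo7vq85gv'
Chunk 4: stream[30..31]='6' size=0x6=6, data at stream[33..39]='64yx5i' -> body[15..21], body so far='c8hixgwo7vq85gv64yx5i'
Chunk 5: stream[41..42]='0' size=0 (terminator). Final body='c8hixgwo7vq85gv64yx5i' (21 bytes)
Body byte 0 at stream offset 3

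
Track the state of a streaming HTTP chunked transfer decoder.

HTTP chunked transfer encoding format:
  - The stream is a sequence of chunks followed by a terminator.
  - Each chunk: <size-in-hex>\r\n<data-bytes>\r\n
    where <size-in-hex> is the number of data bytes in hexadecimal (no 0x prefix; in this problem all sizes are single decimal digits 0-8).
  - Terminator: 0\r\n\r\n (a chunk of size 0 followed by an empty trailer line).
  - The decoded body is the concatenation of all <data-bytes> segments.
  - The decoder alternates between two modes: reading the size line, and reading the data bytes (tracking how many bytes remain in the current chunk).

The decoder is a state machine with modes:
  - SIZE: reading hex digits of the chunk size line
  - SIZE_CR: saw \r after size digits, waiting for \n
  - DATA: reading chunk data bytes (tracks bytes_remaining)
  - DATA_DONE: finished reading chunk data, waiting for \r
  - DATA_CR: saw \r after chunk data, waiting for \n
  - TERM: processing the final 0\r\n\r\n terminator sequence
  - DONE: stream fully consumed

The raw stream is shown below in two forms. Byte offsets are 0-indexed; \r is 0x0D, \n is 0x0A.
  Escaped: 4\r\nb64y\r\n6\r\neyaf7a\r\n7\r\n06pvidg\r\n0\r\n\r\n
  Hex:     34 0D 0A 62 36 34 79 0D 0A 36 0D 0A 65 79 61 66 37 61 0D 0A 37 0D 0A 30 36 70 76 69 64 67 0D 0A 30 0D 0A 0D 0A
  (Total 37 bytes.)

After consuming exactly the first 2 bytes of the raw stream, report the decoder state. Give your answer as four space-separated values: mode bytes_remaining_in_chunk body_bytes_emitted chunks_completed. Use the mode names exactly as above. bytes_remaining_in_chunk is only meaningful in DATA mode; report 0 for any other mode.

Answer: SIZE_CR 0 0 0

Derivation:
Byte 0 = '4': mode=SIZE remaining=0 emitted=0 chunks_done=0
Byte 1 = 0x0D: mode=SIZE_CR remaining=0 emitted=0 chunks_done=0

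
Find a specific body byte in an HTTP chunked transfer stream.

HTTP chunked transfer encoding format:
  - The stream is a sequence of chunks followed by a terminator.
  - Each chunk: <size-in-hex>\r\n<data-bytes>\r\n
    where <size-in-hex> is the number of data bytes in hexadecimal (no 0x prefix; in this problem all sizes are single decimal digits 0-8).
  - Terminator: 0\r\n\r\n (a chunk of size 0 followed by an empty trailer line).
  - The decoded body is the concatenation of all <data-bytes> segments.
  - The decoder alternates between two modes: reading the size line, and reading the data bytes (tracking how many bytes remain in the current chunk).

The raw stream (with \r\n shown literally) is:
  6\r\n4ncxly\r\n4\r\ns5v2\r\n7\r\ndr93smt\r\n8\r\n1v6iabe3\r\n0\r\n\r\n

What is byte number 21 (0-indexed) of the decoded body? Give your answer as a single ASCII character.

Chunk 1: stream[0..1]='6' size=0x6=6, data at stream[3..9]='4ncxly' -> body[0..6], body so far='4ncxly'
Chunk 2: stream[11..12]='4' size=0x4=4, data at stream[14..18]='s5v2' -> body[6..10], body so far='4ncxlys5v2'
Chunk 3: stream[20..21]='7' size=0x7=7, data at stream[23..30]='dr93smt' -> body[10..17], body so far='4ncxlys5v2dr93smt'
Chunk 4: stream[32..33]='8' size=0x8=8, data at stream[35..43]='1v6iabe3' -> body[17..25], body so far='4ncxlys5v2dr93smt1v6iabe3'
Chunk 5: stream[45..46]='0' size=0 (terminator). Final body='4ncxlys5v2dr93smt1v6iabe3' (25 bytes)
Body byte 21 = 'a'

Answer: a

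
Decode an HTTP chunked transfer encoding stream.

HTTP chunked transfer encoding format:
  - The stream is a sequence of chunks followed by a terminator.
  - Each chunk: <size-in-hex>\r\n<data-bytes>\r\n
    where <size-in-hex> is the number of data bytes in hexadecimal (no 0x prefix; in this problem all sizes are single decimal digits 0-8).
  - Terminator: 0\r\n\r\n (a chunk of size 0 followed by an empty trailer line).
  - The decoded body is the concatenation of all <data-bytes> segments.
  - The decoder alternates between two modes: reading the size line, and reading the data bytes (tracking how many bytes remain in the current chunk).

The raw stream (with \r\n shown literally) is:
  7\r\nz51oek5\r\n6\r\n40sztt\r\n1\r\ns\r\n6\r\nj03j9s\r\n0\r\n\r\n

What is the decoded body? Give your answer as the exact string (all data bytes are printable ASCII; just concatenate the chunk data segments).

Answer: z51oek540szttsj03j9s

Derivation:
Chunk 1: stream[0..1]='7' size=0x7=7, data at stream[3..10]='z51oek5' -> body[0..7], body so far='z51oek5'
Chunk 2: stream[12..13]='6' size=0x6=6, data at stream[15..21]='40sztt' -> body[7..13], body so far='z51oek540sztt'
Chunk 3: stream[23..24]='1' size=0x1=1, data at stream[26..27]='s' -> body[13..14], body so far='z51oek540sztts'
Chunk 4: stream[29..30]='6' size=0x6=6, data at stream[32..38]='j03j9s' -> body[14..20], body so far='z51oek540szttsj03j9s'
Chunk 5: stream[40..41]='0' size=0 (terminator). Final body='z51oek540szttsj03j9s' (20 bytes)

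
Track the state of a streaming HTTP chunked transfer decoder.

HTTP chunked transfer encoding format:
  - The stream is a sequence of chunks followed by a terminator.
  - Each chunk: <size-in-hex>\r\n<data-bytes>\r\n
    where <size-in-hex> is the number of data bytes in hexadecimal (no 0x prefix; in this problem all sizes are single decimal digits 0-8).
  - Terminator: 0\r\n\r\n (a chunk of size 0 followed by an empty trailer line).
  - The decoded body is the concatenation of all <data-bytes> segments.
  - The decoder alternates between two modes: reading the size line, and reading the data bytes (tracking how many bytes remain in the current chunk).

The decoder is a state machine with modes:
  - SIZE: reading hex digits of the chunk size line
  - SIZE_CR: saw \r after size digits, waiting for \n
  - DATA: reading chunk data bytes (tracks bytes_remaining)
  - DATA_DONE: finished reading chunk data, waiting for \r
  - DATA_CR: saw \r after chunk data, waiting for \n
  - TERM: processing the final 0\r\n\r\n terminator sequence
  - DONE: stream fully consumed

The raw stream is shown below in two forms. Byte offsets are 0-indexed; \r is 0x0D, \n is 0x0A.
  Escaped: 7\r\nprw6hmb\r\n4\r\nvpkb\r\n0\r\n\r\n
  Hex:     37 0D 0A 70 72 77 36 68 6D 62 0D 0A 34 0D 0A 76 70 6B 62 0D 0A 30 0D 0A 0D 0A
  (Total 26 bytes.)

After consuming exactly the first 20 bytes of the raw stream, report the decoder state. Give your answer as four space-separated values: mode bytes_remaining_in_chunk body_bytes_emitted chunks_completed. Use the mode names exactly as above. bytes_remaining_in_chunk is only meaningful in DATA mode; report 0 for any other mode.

Byte 0 = '7': mode=SIZE remaining=0 emitted=0 chunks_done=0
Byte 1 = 0x0D: mode=SIZE_CR remaining=0 emitted=0 chunks_done=0
Byte 2 = 0x0A: mode=DATA remaining=7 emitted=0 chunks_done=0
Byte 3 = 'p': mode=DATA remaining=6 emitted=1 chunks_done=0
Byte 4 = 'r': mode=DATA remaining=5 emitted=2 chunks_done=0
Byte 5 = 'w': mode=DATA remaining=4 emitted=3 chunks_done=0
Byte 6 = '6': mode=DATA remaining=3 emitted=4 chunks_done=0
Byte 7 = 'h': mode=DATA remaining=2 emitted=5 chunks_done=0
Byte 8 = 'm': mode=DATA remaining=1 emitted=6 chunks_done=0
Byte 9 = 'b': mode=DATA_DONE remaining=0 emitted=7 chunks_done=0
Byte 10 = 0x0D: mode=DATA_CR remaining=0 emitted=7 chunks_done=0
Byte 11 = 0x0A: mode=SIZE remaining=0 emitted=7 chunks_done=1
Byte 12 = '4': mode=SIZE remaining=0 emitted=7 chunks_done=1
Byte 13 = 0x0D: mode=SIZE_CR remaining=0 emitted=7 chunks_done=1
Byte 14 = 0x0A: mode=DATA remaining=4 emitted=7 chunks_done=1
Byte 15 = 'v': mode=DATA remaining=3 emitted=8 chunks_done=1
Byte 16 = 'p': mode=DATA remaining=2 emitted=9 chunks_done=1
Byte 17 = 'k': mode=DATA remaining=1 emitted=10 chunks_done=1
Byte 18 = 'b': mode=DATA_DONE remaining=0 emitted=11 chunks_done=1
Byte 19 = 0x0D: mode=DATA_CR remaining=0 emitted=11 chunks_done=1

Answer: DATA_CR 0 11 1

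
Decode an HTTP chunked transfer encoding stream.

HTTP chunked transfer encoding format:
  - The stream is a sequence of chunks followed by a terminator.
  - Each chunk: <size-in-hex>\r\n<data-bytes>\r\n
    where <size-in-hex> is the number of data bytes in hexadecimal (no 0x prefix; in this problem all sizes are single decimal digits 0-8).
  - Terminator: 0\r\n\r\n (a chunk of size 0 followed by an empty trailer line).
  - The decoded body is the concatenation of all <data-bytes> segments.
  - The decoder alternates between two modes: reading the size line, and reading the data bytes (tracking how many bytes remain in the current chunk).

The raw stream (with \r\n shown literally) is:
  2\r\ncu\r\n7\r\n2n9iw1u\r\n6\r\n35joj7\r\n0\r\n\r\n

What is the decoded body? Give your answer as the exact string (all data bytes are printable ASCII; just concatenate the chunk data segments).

Answer: cu2n9iw1u35joj7

Derivation:
Chunk 1: stream[0..1]='2' size=0x2=2, data at stream[3..5]='cu' -> body[0..2], body so far='cu'
Chunk 2: stream[7..8]='7' size=0x7=7, data at stream[10..17]='2n9iw1u' -> body[2..9], body so far='cu2n9iw1u'
Chunk 3: stream[19..20]='6' size=0x6=6, data at stream[22..28]='35joj7' -> body[9..15], body so far='cu2n9iw1u35joj7'
Chunk 4: stream[30..31]='0' size=0 (terminator). Final body='cu2n9iw1u35joj7' (15 bytes)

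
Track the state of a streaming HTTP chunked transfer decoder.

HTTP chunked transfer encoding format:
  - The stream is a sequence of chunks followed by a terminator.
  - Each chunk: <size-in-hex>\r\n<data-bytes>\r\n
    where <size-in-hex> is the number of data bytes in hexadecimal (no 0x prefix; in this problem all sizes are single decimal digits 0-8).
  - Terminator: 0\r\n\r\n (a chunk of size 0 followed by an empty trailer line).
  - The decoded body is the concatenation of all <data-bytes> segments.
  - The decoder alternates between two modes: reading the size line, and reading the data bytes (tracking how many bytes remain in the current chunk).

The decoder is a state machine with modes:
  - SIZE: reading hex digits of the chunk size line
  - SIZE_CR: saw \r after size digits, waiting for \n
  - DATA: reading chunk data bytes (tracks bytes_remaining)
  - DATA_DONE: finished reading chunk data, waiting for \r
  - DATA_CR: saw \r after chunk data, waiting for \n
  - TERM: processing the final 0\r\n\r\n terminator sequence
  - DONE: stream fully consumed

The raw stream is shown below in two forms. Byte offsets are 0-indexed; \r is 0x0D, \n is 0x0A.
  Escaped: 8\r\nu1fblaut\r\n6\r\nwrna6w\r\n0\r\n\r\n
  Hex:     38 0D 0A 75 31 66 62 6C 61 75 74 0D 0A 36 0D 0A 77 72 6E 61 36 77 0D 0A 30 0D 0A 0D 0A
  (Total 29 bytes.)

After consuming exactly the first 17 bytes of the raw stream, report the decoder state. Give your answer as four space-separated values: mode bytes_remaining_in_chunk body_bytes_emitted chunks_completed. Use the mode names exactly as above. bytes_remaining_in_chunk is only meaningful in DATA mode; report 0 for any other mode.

Byte 0 = '8': mode=SIZE remaining=0 emitted=0 chunks_done=0
Byte 1 = 0x0D: mode=SIZE_CR remaining=0 emitted=0 chunks_done=0
Byte 2 = 0x0A: mode=DATA remaining=8 emitted=0 chunks_done=0
Byte 3 = 'u': mode=DATA remaining=7 emitted=1 chunks_done=0
Byte 4 = '1': mode=DATA remaining=6 emitted=2 chunks_done=0
Byte 5 = 'f': mode=DATA remaining=5 emitted=3 chunks_done=0
Byte 6 = 'b': mode=DATA remaining=4 emitted=4 chunks_done=0
Byte 7 = 'l': mode=DATA remaining=3 emitted=5 chunks_done=0
Byte 8 = 'a': mode=DATA remaining=2 emitted=6 chunks_done=0
Byte 9 = 'u': mode=DATA remaining=1 emitted=7 chunks_done=0
Byte 10 = 't': mode=DATA_DONE remaining=0 emitted=8 chunks_done=0
Byte 11 = 0x0D: mode=DATA_CR remaining=0 emitted=8 chunks_done=0
Byte 12 = 0x0A: mode=SIZE remaining=0 emitted=8 chunks_done=1
Byte 13 = '6': mode=SIZE remaining=0 emitted=8 chunks_done=1
Byte 14 = 0x0D: mode=SIZE_CR remaining=0 emitted=8 chunks_done=1
Byte 15 = 0x0A: mode=DATA remaining=6 emitted=8 chunks_done=1
Byte 16 = 'w': mode=DATA remaining=5 emitted=9 chunks_done=1

Answer: DATA 5 9 1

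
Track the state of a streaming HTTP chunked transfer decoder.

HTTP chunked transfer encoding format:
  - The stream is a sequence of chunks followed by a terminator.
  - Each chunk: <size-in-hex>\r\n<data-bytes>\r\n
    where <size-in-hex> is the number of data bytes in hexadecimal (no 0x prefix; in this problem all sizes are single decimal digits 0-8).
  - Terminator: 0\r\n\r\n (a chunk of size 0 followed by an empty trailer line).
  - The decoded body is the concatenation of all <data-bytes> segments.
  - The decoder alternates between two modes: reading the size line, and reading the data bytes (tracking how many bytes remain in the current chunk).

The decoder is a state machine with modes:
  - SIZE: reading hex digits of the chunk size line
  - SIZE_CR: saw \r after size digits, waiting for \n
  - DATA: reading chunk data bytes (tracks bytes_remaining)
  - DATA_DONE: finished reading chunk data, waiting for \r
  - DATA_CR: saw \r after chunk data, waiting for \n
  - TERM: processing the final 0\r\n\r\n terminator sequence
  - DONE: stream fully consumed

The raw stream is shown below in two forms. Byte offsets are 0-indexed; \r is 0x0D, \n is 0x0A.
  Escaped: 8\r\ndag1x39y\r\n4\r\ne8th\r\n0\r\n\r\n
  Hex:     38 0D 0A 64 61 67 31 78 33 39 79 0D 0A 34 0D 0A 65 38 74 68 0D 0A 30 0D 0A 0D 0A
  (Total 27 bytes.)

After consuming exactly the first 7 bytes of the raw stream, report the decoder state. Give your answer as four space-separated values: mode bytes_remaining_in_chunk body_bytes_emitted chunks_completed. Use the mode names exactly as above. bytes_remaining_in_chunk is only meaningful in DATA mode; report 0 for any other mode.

Byte 0 = '8': mode=SIZE remaining=0 emitted=0 chunks_done=0
Byte 1 = 0x0D: mode=SIZE_CR remaining=0 emitted=0 chunks_done=0
Byte 2 = 0x0A: mode=DATA remaining=8 emitted=0 chunks_done=0
Byte 3 = 'd': mode=DATA remaining=7 emitted=1 chunks_done=0
Byte 4 = 'a': mode=DATA remaining=6 emitted=2 chunks_done=0
Byte 5 = 'g': mode=DATA remaining=5 emitted=3 chunks_done=0
Byte 6 = '1': mode=DATA remaining=4 emitted=4 chunks_done=0

Answer: DATA 4 4 0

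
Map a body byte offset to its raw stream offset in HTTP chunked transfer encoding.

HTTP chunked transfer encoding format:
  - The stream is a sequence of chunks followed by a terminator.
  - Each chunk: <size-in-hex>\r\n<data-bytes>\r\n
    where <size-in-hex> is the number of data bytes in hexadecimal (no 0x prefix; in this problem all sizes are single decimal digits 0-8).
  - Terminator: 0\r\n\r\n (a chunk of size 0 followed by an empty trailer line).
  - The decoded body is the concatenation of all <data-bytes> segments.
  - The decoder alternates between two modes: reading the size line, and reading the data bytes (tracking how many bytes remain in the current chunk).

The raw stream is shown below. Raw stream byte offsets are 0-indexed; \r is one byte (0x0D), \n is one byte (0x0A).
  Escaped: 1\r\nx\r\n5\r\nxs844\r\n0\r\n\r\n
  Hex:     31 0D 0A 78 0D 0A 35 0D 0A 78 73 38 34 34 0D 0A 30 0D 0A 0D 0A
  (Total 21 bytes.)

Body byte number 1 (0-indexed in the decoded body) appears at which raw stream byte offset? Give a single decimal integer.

Chunk 1: stream[0..1]='1' size=0x1=1, data at stream[3..4]='x' -> body[0..1], body so far='x'
Chunk 2: stream[6..7]='5' size=0x5=5, data at stream[9..14]='xs844' -> body[1..6], body so far='xxs844'
Chunk 3: stream[16..17]='0' size=0 (terminator). Final body='xxs844' (6 bytes)
Body byte 1 at stream offset 9

Answer: 9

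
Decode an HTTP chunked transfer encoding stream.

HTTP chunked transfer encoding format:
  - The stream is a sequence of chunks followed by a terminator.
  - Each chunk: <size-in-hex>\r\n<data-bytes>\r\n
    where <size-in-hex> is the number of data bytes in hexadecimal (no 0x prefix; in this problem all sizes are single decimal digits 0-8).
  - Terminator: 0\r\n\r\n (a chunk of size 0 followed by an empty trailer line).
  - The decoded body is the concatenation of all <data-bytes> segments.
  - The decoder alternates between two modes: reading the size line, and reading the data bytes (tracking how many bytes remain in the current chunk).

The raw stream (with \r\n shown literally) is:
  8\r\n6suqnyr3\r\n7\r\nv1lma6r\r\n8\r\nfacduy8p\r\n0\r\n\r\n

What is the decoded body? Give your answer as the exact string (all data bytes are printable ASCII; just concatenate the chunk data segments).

Answer: 6suqnyr3v1lma6rfacduy8p

Derivation:
Chunk 1: stream[0..1]='8' size=0x8=8, data at stream[3..11]='6suqnyr3' -> body[0..8], body so far='6suqnyr3'
Chunk 2: stream[13..14]='7' size=0x7=7, data at stream[16..23]='v1lma6r' -> body[8..15], body so far='6suqnyr3v1lma6r'
Chunk 3: stream[25..26]='8' size=0x8=8, data at stream[28..36]='facduy8p' -> body[15..23], body so far='6suqnyr3v1lma6rfacduy8p'
Chunk 4: stream[38..39]='0' size=0 (terminator). Final body='6suqnyr3v1lma6rfacduy8p' (23 bytes)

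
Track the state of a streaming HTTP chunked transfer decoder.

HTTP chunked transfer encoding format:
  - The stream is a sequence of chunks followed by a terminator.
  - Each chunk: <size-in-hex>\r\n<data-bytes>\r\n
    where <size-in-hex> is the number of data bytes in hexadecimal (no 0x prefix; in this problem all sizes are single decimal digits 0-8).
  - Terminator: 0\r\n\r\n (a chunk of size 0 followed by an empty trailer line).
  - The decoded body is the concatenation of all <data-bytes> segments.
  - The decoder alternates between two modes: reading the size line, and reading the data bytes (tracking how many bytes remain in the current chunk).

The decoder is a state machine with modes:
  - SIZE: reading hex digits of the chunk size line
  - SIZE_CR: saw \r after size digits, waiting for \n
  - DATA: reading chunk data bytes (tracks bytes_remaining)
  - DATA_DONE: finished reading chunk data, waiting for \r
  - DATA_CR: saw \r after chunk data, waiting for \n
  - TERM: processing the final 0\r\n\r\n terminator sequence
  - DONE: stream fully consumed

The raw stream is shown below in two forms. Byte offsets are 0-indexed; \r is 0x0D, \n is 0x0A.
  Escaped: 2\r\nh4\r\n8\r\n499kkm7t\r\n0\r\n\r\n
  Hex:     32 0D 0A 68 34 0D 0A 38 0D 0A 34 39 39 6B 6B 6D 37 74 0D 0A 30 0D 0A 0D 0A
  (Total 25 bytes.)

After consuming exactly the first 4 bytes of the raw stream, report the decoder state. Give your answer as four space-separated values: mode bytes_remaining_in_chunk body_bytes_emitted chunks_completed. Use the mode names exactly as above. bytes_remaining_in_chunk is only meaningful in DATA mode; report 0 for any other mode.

Answer: DATA 1 1 0

Derivation:
Byte 0 = '2': mode=SIZE remaining=0 emitted=0 chunks_done=0
Byte 1 = 0x0D: mode=SIZE_CR remaining=0 emitted=0 chunks_done=0
Byte 2 = 0x0A: mode=DATA remaining=2 emitted=0 chunks_done=0
Byte 3 = 'h': mode=DATA remaining=1 emitted=1 chunks_done=0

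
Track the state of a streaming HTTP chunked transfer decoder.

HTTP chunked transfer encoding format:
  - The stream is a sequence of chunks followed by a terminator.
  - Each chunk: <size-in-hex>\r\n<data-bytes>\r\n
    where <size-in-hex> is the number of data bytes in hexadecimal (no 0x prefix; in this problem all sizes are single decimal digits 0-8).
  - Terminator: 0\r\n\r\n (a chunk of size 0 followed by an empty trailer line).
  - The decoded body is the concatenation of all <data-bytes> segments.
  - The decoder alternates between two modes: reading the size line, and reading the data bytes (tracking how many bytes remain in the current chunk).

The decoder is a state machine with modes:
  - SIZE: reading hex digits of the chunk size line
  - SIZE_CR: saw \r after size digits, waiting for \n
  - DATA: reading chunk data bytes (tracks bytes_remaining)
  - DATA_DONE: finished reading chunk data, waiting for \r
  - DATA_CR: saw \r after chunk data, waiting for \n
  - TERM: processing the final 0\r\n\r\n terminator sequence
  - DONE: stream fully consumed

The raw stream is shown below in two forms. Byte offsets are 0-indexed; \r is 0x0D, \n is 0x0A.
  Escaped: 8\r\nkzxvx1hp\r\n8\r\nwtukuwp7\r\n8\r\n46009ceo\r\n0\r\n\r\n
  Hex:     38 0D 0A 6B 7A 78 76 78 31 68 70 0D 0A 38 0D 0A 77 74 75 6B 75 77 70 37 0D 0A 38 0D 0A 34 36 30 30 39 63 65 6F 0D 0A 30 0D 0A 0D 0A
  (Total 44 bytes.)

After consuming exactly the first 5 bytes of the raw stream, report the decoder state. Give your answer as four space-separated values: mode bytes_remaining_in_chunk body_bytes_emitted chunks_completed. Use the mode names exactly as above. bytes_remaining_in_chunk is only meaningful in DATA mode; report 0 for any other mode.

Answer: DATA 6 2 0

Derivation:
Byte 0 = '8': mode=SIZE remaining=0 emitted=0 chunks_done=0
Byte 1 = 0x0D: mode=SIZE_CR remaining=0 emitted=0 chunks_done=0
Byte 2 = 0x0A: mode=DATA remaining=8 emitted=0 chunks_done=0
Byte 3 = 'k': mode=DATA remaining=7 emitted=1 chunks_done=0
Byte 4 = 'z': mode=DATA remaining=6 emitted=2 chunks_done=0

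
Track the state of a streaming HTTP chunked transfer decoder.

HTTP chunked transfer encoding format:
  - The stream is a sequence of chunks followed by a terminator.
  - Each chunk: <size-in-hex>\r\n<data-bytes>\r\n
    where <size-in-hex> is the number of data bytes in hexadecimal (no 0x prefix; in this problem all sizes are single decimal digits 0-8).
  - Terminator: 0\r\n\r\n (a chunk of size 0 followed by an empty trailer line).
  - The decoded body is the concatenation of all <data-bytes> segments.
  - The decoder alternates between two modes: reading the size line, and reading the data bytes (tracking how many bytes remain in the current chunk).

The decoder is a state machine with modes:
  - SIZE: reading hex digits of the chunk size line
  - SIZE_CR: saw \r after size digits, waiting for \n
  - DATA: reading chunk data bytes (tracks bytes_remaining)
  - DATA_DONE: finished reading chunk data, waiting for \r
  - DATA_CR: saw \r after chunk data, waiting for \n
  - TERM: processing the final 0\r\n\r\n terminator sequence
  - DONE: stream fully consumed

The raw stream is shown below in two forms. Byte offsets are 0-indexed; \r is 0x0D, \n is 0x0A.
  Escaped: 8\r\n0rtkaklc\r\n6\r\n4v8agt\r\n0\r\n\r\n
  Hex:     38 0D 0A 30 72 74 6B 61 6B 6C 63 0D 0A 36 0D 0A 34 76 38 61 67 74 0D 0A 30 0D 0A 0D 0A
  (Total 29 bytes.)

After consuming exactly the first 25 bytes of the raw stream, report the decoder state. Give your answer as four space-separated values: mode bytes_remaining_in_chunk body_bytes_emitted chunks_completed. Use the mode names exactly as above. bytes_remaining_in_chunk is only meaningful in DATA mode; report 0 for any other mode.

Answer: SIZE 0 14 2

Derivation:
Byte 0 = '8': mode=SIZE remaining=0 emitted=0 chunks_done=0
Byte 1 = 0x0D: mode=SIZE_CR remaining=0 emitted=0 chunks_done=0
Byte 2 = 0x0A: mode=DATA remaining=8 emitted=0 chunks_done=0
Byte 3 = '0': mode=DATA remaining=7 emitted=1 chunks_done=0
Byte 4 = 'r': mode=DATA remaining=6 emitted=2 chunks_done=0
Byte 5 = 't': mode=DATA remaining=5 emitted=3 chunks_done=0
Byte 6 = 'k': mode=DATA remaining=4 emitted=4 chunks_done=0
Byte 7 = 'a': mode=DATA remaining=3 emitted=5 chunks_done=0
Byte 8 = 'k': mode=DATA remaining=2 emitted=6 chunks_done=0
Byte 9 = 'l': mode=DATA remaining=1 emitted=7 chunks_done=0
Byte 10 = 'c': mode=DATA_DONE remaining=0 emitted=8 chunks_done=0
Byte 11 = 0x0D: mode=DATA_CR remaining=0 emitted=8 chunks_done=0
Byte 12 = 0x0A: mode=SIZE remaining=0 emitted=8 chunks_done=1
Byte 13 = '6': mode=SIZE remaining=0 emitted=8 chunks_done=1
Byte 14 = 0x0D: mode=SIZE_CR remaining=0 emitted=8 chunks_done=1
Byte 15 = 0x0A: mode=DATA remaining=6 emitted=8 chunks_done=1
Byte 16 = '4': mode=DATA remaining=5 emitted=9 chunks_done=1
Byte 17 = 'v': mode=DATA remaining=4 emitted=10 chunks_done=1
Byte 18 = '8': mode=DATA remaining=3 emitted=11 chunks_done=1
Byte 19 = 'a': mode=DATA remaining=2 emitted=12 chunks_done=1
Byte 20 = 'g': mode=DATA remaining=1 emitted=13 chunks_done=1
Byte 21 = 't': mode=DATA_DONE remaining=0 emitted=14 chunks_done=1
Byte 22 = 0x0D: mode=DATA_CR remaining=0 emitted=14 chunks_done=1
Byte 23 = 0x0A: mode=SIZE remaining=0 emitted=14 chunks_done=2
Byte 24 = '0': mode=SIZE remaining=0 emitted=14 chunks_done=2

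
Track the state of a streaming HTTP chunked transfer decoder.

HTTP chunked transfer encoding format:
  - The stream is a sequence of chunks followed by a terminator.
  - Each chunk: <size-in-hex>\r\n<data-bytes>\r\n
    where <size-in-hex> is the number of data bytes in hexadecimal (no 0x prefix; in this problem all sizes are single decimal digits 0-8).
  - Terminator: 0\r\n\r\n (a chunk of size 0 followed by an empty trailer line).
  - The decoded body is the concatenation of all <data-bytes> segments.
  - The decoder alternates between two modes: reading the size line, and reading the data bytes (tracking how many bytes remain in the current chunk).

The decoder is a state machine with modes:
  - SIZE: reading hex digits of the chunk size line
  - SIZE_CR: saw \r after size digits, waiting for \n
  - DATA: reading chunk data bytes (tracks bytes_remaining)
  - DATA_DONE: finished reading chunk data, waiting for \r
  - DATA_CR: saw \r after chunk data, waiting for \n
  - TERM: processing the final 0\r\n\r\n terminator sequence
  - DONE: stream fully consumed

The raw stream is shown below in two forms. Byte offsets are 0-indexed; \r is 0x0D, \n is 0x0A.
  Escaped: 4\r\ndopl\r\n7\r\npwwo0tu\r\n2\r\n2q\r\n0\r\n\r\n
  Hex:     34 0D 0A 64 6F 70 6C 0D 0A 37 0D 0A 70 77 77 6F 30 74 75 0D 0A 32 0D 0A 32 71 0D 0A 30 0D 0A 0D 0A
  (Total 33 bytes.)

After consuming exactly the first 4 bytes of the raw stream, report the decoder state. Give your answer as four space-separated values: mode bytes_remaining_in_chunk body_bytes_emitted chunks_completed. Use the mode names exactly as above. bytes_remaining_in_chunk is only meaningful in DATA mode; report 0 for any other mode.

Answer: DATA 3 1 0

Derivation:
Byte 0 = '4': mode=SIZE remaining=0 emitted=0 chunks_done=0
Byte 1 = 0x0D: mode=SIZE_CR remaining=0 emitted=0 chunks_done=0
Byte 2 = 0x0A: mode=DATA remaining=4 emitted=0 chunks_done=0
Byte 3 = 'd': mode=DATA remaining=3 emitted=1 chunks_done=0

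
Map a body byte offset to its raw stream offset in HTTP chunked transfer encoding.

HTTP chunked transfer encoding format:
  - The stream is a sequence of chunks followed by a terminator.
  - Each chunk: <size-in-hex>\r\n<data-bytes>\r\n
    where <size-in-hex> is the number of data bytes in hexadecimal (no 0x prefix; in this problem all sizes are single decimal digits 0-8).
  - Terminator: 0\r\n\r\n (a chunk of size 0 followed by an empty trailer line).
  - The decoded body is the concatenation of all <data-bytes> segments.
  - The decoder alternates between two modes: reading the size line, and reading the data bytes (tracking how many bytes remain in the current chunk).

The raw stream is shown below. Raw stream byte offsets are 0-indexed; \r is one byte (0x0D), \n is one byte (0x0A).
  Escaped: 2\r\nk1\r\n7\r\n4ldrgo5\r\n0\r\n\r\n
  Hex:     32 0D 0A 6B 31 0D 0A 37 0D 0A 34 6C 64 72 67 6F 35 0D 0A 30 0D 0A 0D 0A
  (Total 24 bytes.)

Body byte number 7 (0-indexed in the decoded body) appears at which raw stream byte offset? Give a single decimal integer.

Chunk 1: stream[0..1]='2' size=0x2=2, data at stream[3..5]='k1' -> body[0..2], body so far='k1'
Chunk 2: stream[7..8]='7' size=0x7=7, data at stream[10..17]='4ldrgo5' -> body[2..9], body so far='k14ldrgo5'
Chunk 3: stream[19..20]='0' size=0 (terminator). Final body='k14ldrgo5' (9 bytes)
Body byte 7 at stream offset 15

Answer: 15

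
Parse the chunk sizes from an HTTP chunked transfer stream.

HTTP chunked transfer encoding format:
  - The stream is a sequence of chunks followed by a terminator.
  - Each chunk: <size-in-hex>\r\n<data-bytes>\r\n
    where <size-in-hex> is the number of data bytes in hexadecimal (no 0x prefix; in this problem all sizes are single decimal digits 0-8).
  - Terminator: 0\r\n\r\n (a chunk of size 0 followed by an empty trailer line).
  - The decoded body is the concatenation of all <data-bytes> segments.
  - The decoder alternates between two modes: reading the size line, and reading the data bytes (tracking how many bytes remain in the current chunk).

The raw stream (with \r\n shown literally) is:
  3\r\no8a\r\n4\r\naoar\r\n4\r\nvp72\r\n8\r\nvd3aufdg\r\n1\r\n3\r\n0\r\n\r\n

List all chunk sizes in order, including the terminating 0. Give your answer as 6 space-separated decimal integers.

Chunk 1: stream[0..1]='3' size=0x3=3, data at stream[3..6]='o8a' -> body[0..3], body so far='o8a'
Chunk 2: stream[8..9]='4' size=0x4=4, data at stream[11..15]='aoar' -> body[3..7], body so far='o8aaoar'
Chunk 3: stream[17..18]='4' size=0x4=4, data at stream[20..24]='vp72' -> body[7..11], body so far='o8aaoarvp72'
Chunk 4: stream[26..27]='8' size=0x8=8, data at stream[29..37]='vd3aufdg' -> body[11..19], body so far='o8aaoarvp72vd3aufdg'
Chunk 5: stream[39..40]='1' size=0x1=1, data at stream[42..43]='3' -> body[19..20], body so far='o8aaoarvp72vd3aufdg3'
Chunk 6: stream[45..46]='0' size=0 (terminator). Final body='o8aaoarvp72vd3aufdg3' (20 bytes)

Answer: 3 4 4 8 1 0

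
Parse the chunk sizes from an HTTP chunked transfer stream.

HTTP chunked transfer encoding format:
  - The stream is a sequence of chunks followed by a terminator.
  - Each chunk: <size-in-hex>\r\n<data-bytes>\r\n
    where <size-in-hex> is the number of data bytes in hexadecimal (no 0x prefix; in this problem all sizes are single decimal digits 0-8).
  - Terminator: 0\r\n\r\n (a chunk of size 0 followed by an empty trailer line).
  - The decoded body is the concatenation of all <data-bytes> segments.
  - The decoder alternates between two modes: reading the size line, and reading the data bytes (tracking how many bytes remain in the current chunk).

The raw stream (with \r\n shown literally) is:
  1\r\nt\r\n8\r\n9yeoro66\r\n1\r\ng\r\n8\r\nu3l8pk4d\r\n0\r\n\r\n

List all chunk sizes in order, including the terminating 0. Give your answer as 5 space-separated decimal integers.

Answer: 1 8 1 8 0

Derivation:
Chunk 1: stream[0..1]='1' size=0x1=1, data at stream[3..4]='t' -> body[0..1], body so far='t'
Chunk 2: stream[6..7]='8' size=0x8=8, data at stream[9..17]='9yeoro66' -> body[1..9], body so far='t9yeoro66'
Chunk 3: stream[19..20]='1' size=0x1=1, data at stream[22..23]='g' -> body[9..10], body so far='t9yeoro66g'
Chunk 4: stream[25..26]='8' size=0x8=8, data at stream[28..36]='u3l8pk4d' -> body[10..18], body so far='t9yeoro66gu3l8pk4d'
Chunk 5: stream[38..39]='0' size=0 (terminator). Final body='t9yeoro66gu3l8pk4d' (18 bytes)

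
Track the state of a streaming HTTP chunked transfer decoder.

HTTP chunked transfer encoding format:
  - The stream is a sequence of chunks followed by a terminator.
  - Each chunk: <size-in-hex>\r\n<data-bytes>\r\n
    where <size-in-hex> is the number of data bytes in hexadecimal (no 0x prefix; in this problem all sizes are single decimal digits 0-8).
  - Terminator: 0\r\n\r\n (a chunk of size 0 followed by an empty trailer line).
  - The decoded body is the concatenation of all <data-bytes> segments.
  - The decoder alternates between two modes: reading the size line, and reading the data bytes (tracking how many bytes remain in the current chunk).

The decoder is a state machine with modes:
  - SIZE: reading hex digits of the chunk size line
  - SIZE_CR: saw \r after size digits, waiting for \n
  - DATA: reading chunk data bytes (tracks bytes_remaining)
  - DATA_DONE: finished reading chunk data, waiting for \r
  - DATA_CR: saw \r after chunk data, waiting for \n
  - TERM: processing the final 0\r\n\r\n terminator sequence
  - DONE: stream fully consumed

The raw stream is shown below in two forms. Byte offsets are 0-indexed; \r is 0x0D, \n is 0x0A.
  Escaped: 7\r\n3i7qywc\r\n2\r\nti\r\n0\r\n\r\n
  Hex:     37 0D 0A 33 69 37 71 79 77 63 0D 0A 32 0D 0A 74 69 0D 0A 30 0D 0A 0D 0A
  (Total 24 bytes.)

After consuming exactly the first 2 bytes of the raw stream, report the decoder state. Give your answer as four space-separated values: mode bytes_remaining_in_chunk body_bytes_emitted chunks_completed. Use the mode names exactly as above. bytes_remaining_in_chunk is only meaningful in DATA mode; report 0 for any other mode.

Byte 0 = '7': mode=SIZE remaining=0 emitted=0 chunks_done=0
Byte 1 = 0x0D: mode=SIZE_CR remaining=0 emitted=0 chunks_done=0

Answer: SIZE_CR 0 0 0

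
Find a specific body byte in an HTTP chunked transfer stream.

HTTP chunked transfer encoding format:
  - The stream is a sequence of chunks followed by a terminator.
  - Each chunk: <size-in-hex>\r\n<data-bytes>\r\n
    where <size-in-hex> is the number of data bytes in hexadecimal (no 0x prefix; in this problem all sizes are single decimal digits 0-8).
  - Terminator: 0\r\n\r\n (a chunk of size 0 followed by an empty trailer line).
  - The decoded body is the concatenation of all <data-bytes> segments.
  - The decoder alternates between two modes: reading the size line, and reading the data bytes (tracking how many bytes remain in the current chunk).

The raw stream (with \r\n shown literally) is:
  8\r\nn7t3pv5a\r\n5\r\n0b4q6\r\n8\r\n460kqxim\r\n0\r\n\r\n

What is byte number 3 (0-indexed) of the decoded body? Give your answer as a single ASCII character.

Chunk 1: stream[0..1]='8' size=0x8=8, data at stream[3..11]='n7t3pv5a' -> body[0..8], body so far='n7t3pv5a'
Chunk 2: stream[13..14]='5' size=0x5=5, data at stream[16..21]='0b4q6' -> body[8..13], body so far='n7t3pv5a0b4q6'
Chunk 3: stream[23..24]='8' size=0x8=8, data at stream[26..34]='460kqxim' -> body[13..21], body so far='n7t3pv5a0b4q6460kqxim'
Chunk 4: stream[36..37]='0' size=0 (terminator). Final body='n7t3pv5a0b4q6460kqxim' (21 bytes)
Body byte 3 = '3'

Answer: 3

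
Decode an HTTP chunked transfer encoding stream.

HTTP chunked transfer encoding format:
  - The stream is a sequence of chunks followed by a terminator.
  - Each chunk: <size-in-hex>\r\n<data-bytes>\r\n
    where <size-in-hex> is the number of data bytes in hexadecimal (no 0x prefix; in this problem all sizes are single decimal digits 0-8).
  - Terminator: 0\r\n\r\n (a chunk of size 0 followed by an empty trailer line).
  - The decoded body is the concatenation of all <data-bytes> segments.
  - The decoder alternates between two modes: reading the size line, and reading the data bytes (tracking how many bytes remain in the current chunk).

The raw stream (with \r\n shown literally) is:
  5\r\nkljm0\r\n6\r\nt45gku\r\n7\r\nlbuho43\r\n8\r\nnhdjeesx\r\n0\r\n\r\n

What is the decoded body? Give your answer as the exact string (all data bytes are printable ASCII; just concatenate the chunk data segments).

Chunk 1: stream[0..1]='5' size=0x5=5, data at stream[3..8]='kljm0' -> body[0..5], body so far='kljm0'
Chunk 2: stream[10..11]='6' size=0x6=6, data at stream[13..19]='t45gku' -> body[5..11], body so far='kljm0t45gku'
Chunk 3: stream[21..22]='7' size=0x7=7, data at stream[24..31]='lbuho43' -> body[11..18], body so far='kljm0t45gkulbuho43'
Chunk 4: stream[33..34]='8' size=0x8=8, data at stream[36..44]='nhdjeesx' -> body[18..26], body so far='kljm0t45gkulbuho43nhdjeesx'
Chunk 5: stream[46..47]='0' size=0 (terminator). Final body='kljm0t45gkulbuho43nhdjeesx' (26 bytes)

Answer: kljm0t45gkulbuho43nhdjeesx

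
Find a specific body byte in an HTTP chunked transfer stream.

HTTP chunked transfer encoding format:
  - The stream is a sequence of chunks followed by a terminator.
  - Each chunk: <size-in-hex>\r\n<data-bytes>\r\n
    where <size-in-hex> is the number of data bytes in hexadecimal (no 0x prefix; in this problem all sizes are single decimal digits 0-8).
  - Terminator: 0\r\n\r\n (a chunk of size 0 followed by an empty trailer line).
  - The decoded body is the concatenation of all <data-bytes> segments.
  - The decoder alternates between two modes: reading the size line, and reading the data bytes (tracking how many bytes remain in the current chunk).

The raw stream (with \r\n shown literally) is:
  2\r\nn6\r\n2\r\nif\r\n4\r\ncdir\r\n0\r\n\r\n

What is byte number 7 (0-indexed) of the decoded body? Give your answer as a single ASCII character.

Answer: r

Derivation:
Chunk 1: stream[0..1]='2' size=0x2=2, data at stream[3..5]='n6' -> body[0..2], body so far='n6'
Chunk 2: stream[7..8]='2' size=0x2=2, data at stream[10..12]='if' -> body[2..4], body so far='n6if'
Chunk 3: stream[14..15]='4' size=0x4=4, data at stream[17..21]='cdir' -> body[4..8], body so far='n6ifcdir'
Chunk 4: stream[23..24]='0' size=0 (terminator). Final body='n6ifcdir' (8 bytes)
Body byte 7 = 'r'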